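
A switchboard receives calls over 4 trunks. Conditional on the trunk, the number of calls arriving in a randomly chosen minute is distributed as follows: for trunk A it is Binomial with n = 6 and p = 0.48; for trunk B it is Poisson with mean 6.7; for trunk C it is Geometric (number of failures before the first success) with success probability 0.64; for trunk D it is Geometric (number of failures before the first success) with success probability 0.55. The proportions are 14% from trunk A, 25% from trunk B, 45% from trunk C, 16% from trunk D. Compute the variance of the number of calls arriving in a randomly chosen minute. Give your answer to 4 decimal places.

9.0888

Per component, A: μ=2.88, E[X²]=9.792; B: μ=6.7, E[X²]=51.59; C: μ=0.5625, E[X²]=1.19531; D: μ=0.818182, E[X²]=2.15702.
E[X] = 0.14·2.88 + 0.25·6.7 + 0.45·0.5625 + 0.16·0.818182 = 2.46223.
E[X²] = 0.14·9.792 + 0.25·51.59 + 0.45·1.19531 + 0.16·2.15702 = 15.1514.
Var(X) = E[X²] − (E[X])² = 15.1514 − 6.0626 = 9.0888.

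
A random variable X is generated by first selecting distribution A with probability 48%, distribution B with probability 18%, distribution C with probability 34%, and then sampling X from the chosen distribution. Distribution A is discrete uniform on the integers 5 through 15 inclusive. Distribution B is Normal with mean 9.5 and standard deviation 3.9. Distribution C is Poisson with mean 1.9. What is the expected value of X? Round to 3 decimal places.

7.156

Component means — A: 10; B: 9.5; C: 1.9.
E[X] = 0.48·10 + 0.18·9.5 + 0.34·1.9 = 7.156.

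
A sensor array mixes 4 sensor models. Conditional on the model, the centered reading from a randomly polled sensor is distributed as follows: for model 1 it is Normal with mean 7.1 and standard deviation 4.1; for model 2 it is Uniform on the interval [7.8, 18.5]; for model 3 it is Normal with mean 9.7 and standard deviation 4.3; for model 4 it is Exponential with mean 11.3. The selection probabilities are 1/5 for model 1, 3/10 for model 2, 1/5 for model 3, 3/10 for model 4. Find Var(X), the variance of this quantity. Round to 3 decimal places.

Per component, 1: μ=7.1, E[X²]=67.22; 2: μ=13.15, E[X²]=182.463; 3: μ=9.7, E[X²]=112.58; 4: μ=11.3, E[X²]=255.38.
E[X] = 0.2·7.1 + 0.3·13.15 + 0.2·9.7 + 0.3·11.3 = 10.695.
E[X²] = 0.2·67.22 + 0.3·182.463 + 0.2·112.58 + 0.3·255.38 = 167.313.
Var(X) = E[X²] − (E[X])² = 167.313 − 114.383 = 52.93.

52.930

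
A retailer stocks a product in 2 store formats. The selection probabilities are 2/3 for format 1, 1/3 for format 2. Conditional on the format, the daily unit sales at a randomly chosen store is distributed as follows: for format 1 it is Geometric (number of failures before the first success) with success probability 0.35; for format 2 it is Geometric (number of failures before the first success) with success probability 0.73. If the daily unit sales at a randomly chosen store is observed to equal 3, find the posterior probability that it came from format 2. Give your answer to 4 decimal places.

0.0695

Likelihoods P(X=3 | ·): 1: 0.0961188; 2: 0.0143686.
Posterior ∝ prior × likelihood. Numerator for 2: 0.333333·0.0143686 = 0.00478953.
Normalizing constant: 0.666667·0.0961188 + 0.333333·0.0143686 = 0.0688687.
P(2 | observation) = 0.00478953 / 0.0688687 = 0.0695458.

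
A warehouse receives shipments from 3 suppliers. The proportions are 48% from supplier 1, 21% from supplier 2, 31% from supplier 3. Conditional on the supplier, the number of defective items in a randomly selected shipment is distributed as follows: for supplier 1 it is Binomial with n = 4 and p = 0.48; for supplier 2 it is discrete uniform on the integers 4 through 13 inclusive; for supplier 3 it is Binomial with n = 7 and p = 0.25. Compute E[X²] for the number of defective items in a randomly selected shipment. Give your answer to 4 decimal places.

20.5100

For each component E[X²] = Var + (mean)², giving 1: 4.6848; 2: 80.5; 3: 4.375.
Overall E[X²] = 0.48·4.6848 + 0.21·80.5 + 0.31·4.375 = 20.51.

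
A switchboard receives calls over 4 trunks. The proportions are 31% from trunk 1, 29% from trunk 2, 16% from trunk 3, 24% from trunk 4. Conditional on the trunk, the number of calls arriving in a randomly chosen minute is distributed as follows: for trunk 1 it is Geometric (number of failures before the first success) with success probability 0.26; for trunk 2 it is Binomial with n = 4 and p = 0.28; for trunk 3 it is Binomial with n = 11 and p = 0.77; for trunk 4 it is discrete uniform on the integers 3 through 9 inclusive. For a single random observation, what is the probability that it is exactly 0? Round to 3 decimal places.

0.159

Conditional on each trunk, P(X = 0): 1: 0.26; 2: 0.268739; 3: 9.5281e-08; 4: 0.
By total probability, P(X = 0) = 0.31·0.26 + 0.29·0.268739 + 0.16·9.5281e-08 + 0.24·0 = 0.158534.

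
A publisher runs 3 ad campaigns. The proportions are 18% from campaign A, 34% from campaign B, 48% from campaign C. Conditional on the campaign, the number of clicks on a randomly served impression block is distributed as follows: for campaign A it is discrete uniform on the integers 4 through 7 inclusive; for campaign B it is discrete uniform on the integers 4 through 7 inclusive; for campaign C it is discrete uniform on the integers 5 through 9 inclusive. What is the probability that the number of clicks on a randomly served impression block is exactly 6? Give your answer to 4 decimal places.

0.2260

Conditional on each campaign, P(X = 6): A: 0.25; B: 0.25; C: 0.2.
By total probability, P(X = 6) = 0.18·0.25 + 0.34·0.25 + 0.48·0.2 = 0.226.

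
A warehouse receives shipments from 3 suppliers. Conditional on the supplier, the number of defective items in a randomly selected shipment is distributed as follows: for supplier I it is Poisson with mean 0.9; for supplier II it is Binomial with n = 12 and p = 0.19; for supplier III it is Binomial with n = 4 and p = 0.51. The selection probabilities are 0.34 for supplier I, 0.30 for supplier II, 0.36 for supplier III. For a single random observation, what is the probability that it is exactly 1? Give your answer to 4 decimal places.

Conditional on each supplier, P(X = 1): I: 0.365913; II: 0.224528; III: 0.240004.
By total probability, P(X = 1) = 0.34·0.365913 + 0.3·0.224528 + 0.36·0.240004 = 0.27817.

0.2782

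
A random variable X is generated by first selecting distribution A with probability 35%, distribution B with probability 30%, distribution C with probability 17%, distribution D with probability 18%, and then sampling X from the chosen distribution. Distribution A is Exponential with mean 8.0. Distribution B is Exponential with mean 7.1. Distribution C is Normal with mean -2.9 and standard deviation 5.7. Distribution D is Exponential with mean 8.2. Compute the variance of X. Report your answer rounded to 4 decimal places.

Per component, A: μ=8, E[X²]=128; B: μ=7.1, E[X²]=100.82; C: μ=-2.9, E[X²]=40.9; D: μ=8.2, E[X²]=134.48.
E[X] = 0.35·8 + 0.3·7.1 + 0.17·-2.9 + 0.18·8.2 = 5.913.
E[X²] = 0.35·128 + 0.3·100.82 + 0.17·40.9 + 0.18·134.48 = 106.205.
Var(X) = E[X²] − (E[X])² = 106.205 − 34.9636 = 71.2418.

71.2418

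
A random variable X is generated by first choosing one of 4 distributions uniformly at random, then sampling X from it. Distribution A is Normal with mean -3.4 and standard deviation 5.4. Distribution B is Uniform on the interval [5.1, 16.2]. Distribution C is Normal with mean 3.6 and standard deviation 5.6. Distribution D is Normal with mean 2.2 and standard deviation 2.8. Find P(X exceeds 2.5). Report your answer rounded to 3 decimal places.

Conditional on each component, P(X > 2.5): A: 0.137286; B: 1; C: 0.577863; D: 0.457338.
By total probability, P(X > 2.5) = 0.25·0.137286 + 0.25·1 + 0.25·0.577863 + 0.25·0.457338 = 0.543122.

0.543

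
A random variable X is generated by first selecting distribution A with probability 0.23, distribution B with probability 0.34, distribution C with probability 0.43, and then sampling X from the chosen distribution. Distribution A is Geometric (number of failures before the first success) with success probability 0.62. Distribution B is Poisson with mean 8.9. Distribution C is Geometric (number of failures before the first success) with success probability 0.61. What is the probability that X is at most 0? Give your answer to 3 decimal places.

0.405

Conditional on each component, P(X ≤ 0): A: 0.62; B: 0.000136389; C: 0.61.
By total probability, P(X ≤ 0) = 0.23·0.62 + 0.34·0.000136389 + 0.43·0.61 = 0.404946.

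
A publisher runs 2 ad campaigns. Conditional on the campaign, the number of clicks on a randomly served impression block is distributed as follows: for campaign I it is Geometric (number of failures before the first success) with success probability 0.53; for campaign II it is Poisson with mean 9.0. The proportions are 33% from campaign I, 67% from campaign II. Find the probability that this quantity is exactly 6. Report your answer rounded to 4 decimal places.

0.0629

Conditional on each campaign, P(X = 6): I: 0.00571298; II: 0.0910903.
By total probability, P(X = 6) = 0.33·0.00571298 + 0.67·0.0910903 = 0.0629158.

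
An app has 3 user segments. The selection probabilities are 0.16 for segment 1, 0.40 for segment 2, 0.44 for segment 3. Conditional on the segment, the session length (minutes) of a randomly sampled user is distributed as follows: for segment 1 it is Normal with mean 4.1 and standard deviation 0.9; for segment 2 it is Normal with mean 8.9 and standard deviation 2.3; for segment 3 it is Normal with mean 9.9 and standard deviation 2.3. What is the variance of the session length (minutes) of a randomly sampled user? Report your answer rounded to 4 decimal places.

8.5920

Per component, 1: μ=4.1, E[X²]=17.62; 2: μ=8.9, E[X²]=84.5; 3: μ=9.9, E[X²]=103.3.
E[X] = 0.16·4.1 + 0.4·8.9 + 0.44·9.9 = 8.572.
E[X²] = 0.16·17.62 + 0.4·84.5 + 0.44·103.3 = 82.0712.
Var(X) = E[X²] − (E[X])² = 82.0712 − 73.4792 = 8.59202.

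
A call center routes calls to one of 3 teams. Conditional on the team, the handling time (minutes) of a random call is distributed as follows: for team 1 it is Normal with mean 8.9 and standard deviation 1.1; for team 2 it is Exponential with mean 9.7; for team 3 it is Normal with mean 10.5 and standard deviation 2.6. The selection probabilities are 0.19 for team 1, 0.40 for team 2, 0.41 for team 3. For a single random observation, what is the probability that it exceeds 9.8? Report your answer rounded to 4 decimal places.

0.4334

Conditional on each team, P(X > 9.8): 1: 0.206627; 2: 0.364106; 3: 0.606124.
By total probability, P(X > 9.8) = 0.19·0.206627 + 0.4·0.364106 + 0.41·0.606124 = 0.433412.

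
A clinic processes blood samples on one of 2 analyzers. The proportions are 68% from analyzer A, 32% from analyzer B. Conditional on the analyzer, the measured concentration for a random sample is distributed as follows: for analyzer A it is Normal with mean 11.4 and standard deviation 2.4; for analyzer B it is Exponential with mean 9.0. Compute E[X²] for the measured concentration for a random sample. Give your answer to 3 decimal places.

144.130

For each component E[X²] = Var + (mean)², giving A: 135.72; B: 162.
Overall E[X²] = 0.68·135.72 + 0.32·162 = 144.13.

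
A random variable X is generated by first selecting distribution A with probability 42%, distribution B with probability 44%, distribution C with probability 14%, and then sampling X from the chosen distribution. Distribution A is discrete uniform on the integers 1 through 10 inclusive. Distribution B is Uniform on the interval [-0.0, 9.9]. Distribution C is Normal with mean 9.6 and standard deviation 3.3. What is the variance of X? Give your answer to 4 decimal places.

10.9596

Per component, A: μ=5.5, E[X²]=38.5; B: μ=4.95, E[X²]=32.67; C: μ=9.6, E[X²]=103.05.
E[X] = 0.42·5.5 + 0.44·4.95 + 0.14·9.6 = 5.832.
E[X²] = 0.42·38.5 + 0.44·32.67 + 0.14·103.05 = 44.9718.
Var(X) = E[X²] − (E[X])² = 44.9718 − 34.0122 = 10.9596.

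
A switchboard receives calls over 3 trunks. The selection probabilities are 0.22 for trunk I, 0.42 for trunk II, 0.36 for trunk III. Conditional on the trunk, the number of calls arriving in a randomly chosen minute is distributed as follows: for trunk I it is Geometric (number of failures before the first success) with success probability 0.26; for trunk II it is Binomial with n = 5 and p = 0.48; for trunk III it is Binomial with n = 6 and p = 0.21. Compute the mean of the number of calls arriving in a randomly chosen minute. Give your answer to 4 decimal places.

Component means — I: 2.84615; II: 2.4; III: 1.26.
E[X] = 0.22·2.84615 + 0.42·2.4 + 0.36·1.26 = 2.08775.

2.0878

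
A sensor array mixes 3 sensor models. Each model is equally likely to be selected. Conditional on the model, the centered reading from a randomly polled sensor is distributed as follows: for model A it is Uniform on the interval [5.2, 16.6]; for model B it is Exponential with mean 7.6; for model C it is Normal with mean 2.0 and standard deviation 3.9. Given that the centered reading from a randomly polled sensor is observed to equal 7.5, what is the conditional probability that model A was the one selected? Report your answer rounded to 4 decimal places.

0.5024

Likelihoods f(7.5 | ·): A: 0.0877193; B: 0.0490463; C: 0.0378423.
Posterior ∝ prior × likelihood. Numerator for A: 0.333333·0.0877193 = 0.0292398.
Normalizing constant: 0.333333·0.0877193 + 0.333333·0.0490463 + 0.333333·0.0378423 = 0.0582026.
P(A | observation) = 0.0292398 / 0.0582026 = 0.502379.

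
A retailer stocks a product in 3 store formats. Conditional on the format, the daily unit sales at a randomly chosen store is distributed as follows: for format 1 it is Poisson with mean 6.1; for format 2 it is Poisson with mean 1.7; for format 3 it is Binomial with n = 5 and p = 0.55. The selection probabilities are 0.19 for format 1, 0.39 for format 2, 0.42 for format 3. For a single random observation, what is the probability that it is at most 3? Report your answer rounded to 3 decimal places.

Conditional on each format, P(X ≤ 3): 1: 0.142501; 2: 0.906811; 3: 0.743782.
By total probability, P(X ≤ 3) = 0.19·0.142501 + 0.39·0.906811 + 0.42·0.743782 = 0.69312.

0.693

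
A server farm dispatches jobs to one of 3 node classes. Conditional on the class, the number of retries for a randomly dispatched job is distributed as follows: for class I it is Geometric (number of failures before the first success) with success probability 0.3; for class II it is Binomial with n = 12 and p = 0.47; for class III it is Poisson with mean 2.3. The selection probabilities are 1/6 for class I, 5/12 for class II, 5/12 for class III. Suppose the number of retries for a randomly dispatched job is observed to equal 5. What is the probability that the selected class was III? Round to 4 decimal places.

Likelihoods P(X=5 | ·): I: 0.050421; II: 0.213376; III: 0.053775.
Posterior ∝ prior × likelihood. Numerator for III: 0.416667·0.053775 = 0.0224063.
Normalizing constant: 0.166667·0.050421 + 0.416667·0.213376 + 0.416667·0.053775 = 0.119716.
P(III | observation) = 0.0224063 / 0.119716 = 0.187161.

0.1872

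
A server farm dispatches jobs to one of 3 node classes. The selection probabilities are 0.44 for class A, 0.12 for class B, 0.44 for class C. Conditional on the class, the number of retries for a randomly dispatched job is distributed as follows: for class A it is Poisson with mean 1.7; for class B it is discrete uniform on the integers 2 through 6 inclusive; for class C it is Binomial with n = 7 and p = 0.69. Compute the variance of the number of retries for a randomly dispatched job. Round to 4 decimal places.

Per component, A: μ=1.7, E[X²]=4.59; B: μ=4, E[X²]=18; C: μ=4.83, E[X²]=24.8262.
E[X] = 0.44·1.7 + 0.12·4 + 0.44·4.83 = 3.3532.
E[X²] = 0.44·4.59 + 0.12·18 + 0.44·24.8262 = 15.1031.
Var(X) = E[X²] − (E[X])² = 15.1031 − 11.244 = 3.85918.

3.8592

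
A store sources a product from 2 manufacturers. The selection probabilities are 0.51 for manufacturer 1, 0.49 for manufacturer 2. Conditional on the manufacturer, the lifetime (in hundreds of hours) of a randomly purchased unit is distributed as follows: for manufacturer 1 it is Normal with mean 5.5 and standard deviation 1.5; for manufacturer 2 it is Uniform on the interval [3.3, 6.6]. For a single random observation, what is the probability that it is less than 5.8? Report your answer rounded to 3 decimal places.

0.667

Conditional on each manufacturer, P(X < 5.8): 1: 0.57926; 2: 0.757576.
By total probability, P(X < 5.8) = 0.51·0.57926 + 0.49·0.757576 = 0.666635.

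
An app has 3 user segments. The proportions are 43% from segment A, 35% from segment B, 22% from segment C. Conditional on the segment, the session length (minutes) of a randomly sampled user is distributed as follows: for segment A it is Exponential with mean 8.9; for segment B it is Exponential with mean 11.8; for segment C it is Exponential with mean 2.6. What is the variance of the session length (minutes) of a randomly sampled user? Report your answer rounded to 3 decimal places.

Per component, A: μ=8.9, E[X²]=158.42; B: μ=11.8, E[X²]=278.48; C: μ=2.6, E[X²]=13.52.
E[X] = 0.43·8.9 + 0.35·11.8 + 0.22·2.6 = 8.529.
E[X²] = 0.43·158.42 + 0.35·278.48 + 0.22·13.52 = 168.563.
Var(X) = E[X²] − (E[X])² = 168.563 − 72.7438 = 95.8192.

95.819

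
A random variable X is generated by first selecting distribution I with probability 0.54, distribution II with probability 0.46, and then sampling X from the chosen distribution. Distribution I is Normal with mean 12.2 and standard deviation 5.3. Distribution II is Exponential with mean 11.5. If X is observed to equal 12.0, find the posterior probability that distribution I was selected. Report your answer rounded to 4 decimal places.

0.7425

Likelihoods f(12.0 | ·): I: 0.0752186; II: 0.0306285.
Posterior ∝ prior × likelihood. Numerator for I: 0.54·0.0752186 = 0.040618.
Normalizing constant: 0.54·0.0752186 + 0.46·0.0306285 = 0.0547071.
P(I | observation) = 0.040618 / 0.0547071 = 0.742463.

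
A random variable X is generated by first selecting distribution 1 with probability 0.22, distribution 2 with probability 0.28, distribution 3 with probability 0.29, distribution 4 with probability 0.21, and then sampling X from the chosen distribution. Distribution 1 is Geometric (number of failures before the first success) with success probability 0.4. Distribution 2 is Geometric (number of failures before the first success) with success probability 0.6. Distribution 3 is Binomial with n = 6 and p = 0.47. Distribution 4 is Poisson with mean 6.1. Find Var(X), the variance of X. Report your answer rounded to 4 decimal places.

6.7496

Per component, 1: μ=1.5, E[X²]=6; 2: μ=0.666667, E[X²]=1.55556; 3: μ=2.82, E[X²]=9.447; 4: μ=6.1, E[X²]=43.31.
E[X] = 0.22·1.5 + 0.28·0.666667 + 0.29·2.82 + 0.21·6.1 = 2.61547.
E[X²] = 0.22·6 + 0.28·1.55556 + 0.29·9.447 + 0.21·43.31 = 13.5903.
Var(X) = E[X²] − (E[X])² = 13.5903 − 6.84067 = 6.74962.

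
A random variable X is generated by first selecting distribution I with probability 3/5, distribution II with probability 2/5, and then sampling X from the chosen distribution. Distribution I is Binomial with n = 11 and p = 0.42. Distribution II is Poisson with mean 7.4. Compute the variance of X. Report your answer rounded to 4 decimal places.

Per component, I: μ=4.62, E[X²]=24.024; II: μ=7.4, E[X²]=62.16.
E[X] = 0.6·4.62 + 0.4·7.4 = 5.732.
E[X²] = 0.6·24.024 + 0.4·62.16 = 39.2784.
Var(X) = E[X²] − (E[X])² = 39.2784 − 32.8558 = 6.42258.

6.4226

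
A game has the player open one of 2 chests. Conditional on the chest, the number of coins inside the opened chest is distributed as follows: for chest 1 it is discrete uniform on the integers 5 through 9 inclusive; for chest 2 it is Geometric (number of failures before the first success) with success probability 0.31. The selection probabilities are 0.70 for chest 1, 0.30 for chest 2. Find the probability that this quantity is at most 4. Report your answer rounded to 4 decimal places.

0.2531

Conditional on each chest, P(X ≤ 4): 1: 0; 2: 0.843597.
By total probability, P(X ≤ 4) = 0.7·0 + 0.3·0.843597 = 0.253079.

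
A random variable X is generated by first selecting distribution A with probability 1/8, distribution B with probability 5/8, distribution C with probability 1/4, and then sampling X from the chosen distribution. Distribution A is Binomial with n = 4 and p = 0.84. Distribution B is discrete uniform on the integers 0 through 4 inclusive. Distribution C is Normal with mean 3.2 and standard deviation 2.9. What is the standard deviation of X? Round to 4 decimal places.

Per component, A: μ=3.36, E[X²]=11.8272; B: μ=2, E[X²]=6; C: μ=3.2, E[X²]=18.65.
E[X] = 0.125·3.36 + 0.625·2 + 0.25·3.2 = 2.47.
E[X²] = 0.125·11.8272 + 0.625·6 + 0.25·18.65 = 9.8909.
Var(X) = E[X²] − (E[X])² = 9.8909 − 6.1009 = 3.79.
SD(X) = √3.79 = 1.94679.

1.9468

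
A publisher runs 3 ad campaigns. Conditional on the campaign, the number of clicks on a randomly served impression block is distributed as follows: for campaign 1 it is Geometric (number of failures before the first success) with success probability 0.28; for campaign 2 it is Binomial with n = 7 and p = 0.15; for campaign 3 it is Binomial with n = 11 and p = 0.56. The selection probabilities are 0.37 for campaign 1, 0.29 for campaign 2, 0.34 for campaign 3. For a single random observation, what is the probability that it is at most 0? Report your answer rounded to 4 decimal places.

0.1966

Conditional on each campaign, P(X ≤ 0): 1: 0.28; 2: 0.320577; 3: 0.000119668.
By total probability, P(X ≤ 0) = 0.37·0.28 + 0.29·0.320577 + 0.34·0.000119668 = 0.196608.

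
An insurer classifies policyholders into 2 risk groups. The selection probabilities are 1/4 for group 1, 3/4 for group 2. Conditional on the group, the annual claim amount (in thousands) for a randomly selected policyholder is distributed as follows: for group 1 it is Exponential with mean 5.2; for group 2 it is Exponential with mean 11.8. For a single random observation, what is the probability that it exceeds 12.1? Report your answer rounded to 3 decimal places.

Conditional on each group, P(X > 12.1): 1: 0.0975956; 2: 0.358644.
By total probability, P(X > 12.1) = 0.25·0.0975956 + 0.75·0.358644 = 0.293382.

0.293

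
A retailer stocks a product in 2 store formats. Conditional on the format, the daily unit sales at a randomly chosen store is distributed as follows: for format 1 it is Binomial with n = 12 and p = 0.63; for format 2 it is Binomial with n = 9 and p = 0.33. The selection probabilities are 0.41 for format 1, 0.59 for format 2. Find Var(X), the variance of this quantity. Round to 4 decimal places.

Per component, 1: μ=7.56, E[X²]=59.9508; 2: μ=2.97, E[X²]=10.8108.
E[X] = 0.41·7.56 + 0.59·2.97 = 4.8519.
E[X²] = 0.41·59.9508 + 0.59·10.8108 = 30.9582.
Var(X) = E[X²] − (E[X])² = 30.9582 − 23.5409 = 7.41727.

7.4173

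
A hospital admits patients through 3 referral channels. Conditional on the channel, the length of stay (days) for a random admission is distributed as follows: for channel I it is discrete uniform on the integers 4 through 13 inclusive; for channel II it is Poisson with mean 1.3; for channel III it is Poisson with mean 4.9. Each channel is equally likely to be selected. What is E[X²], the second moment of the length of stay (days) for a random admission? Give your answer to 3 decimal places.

37.467

For each component E[X²] = Var + (mean)², giving I: 80.5; II: 2.99; III: 28.91.
Overall E[X²] = 0.333333·80.5 + 0.333333·2.99 + 0.333333·28.91 = 37.4667.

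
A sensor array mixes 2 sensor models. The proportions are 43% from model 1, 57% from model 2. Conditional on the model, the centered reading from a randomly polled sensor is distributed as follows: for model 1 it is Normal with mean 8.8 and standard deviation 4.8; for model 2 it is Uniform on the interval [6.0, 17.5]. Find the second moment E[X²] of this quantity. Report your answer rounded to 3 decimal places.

For each component E[X²] = Var + (mean)², giving 1: 100.48; 2: 149.083.
Overall E[X²] = 0.43·100.48 + 0.57·149.083 = 128.184.

128.184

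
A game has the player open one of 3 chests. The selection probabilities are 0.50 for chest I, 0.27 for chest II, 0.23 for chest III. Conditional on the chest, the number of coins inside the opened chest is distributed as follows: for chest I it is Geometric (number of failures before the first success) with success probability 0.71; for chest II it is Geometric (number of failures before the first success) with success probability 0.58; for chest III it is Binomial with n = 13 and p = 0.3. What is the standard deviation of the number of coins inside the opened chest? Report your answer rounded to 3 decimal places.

1.815

Per component, I: μ=0.408451, E[X²]=0.742115; II: μ=0.724138, E[X²]=1.77289; III: μ=3.9, E[X²]=17.94.
E[X] = 0.5·0.408451 + 0.27·0.724138 + 0.23·3.9 = 1.29674.
E[X²] = 0.5·0.742115 + 0.27·1.77289 + 0.23·17.94 = 4.97594.
Var(X) = E[X²] − (E[X])² = 4.97594 − 1.68154 = 3.2944.
SD(X) = √3.2944 = 1.81505.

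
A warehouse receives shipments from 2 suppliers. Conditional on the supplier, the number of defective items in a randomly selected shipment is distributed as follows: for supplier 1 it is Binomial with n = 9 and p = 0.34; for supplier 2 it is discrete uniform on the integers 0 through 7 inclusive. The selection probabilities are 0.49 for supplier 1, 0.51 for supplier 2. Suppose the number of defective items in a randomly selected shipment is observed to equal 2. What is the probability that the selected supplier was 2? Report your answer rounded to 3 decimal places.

Likelihoods P(X=2 | ·): 1: 0.227022; 2: 0.125.
Posterior ∝ prior × likelihood. Numerator for 2: 0.51·0.125 = 0.06375.
Normalizing constant: 0.49·0.227022 + 0.51·0.125 = 0.174991.
P(2 | observation) = 0.06375 / 0.174991 = 0.364305.

0.364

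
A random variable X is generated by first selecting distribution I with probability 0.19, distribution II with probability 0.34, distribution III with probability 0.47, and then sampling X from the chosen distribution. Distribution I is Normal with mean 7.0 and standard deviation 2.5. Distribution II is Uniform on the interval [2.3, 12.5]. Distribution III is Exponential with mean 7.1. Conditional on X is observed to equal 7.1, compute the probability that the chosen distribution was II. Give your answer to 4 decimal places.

Likelihoods f(7.1 | ·): I: 0.159449; II: 0.0980392; III: 0.051814.
Posterior ∝ prior × likelihood. Numerator for II: 0.34·0.0980392 = 0.0333333.
Normalizing constant: 0.19·0.159449 + 0.34·0.0980392 + 0.47·0.051814 = 0.0879813.
P(II | observation) = 0.0333333 / 0.0879813 = 0.378868.

0.3789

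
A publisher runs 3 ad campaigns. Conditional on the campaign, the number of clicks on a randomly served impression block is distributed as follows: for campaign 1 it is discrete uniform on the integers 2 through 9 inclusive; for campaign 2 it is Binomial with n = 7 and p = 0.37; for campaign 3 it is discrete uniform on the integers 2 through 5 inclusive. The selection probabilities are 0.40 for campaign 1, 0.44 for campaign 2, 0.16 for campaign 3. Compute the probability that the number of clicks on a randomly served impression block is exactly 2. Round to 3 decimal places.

Conditional on each campaign, P(X = 2): 1: 0.125; 2: 0.285316; 3: 0.25.
By total probability, P(X = 2) = 0.4·0.125 + 0.44·0.285316 + 0.16·0.25 = 0.215539.

0.216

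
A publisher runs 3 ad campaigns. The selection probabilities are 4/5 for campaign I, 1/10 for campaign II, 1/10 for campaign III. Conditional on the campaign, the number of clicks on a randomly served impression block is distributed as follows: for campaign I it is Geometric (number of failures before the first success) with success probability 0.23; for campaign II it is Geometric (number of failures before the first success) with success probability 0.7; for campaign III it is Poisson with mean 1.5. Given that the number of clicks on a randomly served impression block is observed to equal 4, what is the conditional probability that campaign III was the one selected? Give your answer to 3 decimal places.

Likelihoods P(X=4 | ·): I: 0.080852; II: 0.00567; III: 0.0470665.
Posterior ∝ prior × likelihood. Numerator for III: 0.1·0.0470665 = 0.00470665.
Normalizing constant: 0.8·0.080852 + 0.1·0.00567 + 0.1·0.0470665 = 0.0699552.
P(III | observation) = 0.00470665 / 0.0699552 = 0.0672809.

0.067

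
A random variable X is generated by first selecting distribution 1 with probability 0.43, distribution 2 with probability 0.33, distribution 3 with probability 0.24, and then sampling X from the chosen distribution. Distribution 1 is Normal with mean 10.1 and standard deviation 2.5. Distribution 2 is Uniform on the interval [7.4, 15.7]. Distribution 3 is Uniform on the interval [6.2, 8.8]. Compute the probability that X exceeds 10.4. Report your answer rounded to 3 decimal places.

0.405

Conditional on each component, P(X > 10.4): 1: 0.452242; 2: 0.638554; 3: 0.
By total probability, P(X > 10.4) = 0.43·0.452242 + 0.33·0.638554 + 0.24·0 = 0.405187.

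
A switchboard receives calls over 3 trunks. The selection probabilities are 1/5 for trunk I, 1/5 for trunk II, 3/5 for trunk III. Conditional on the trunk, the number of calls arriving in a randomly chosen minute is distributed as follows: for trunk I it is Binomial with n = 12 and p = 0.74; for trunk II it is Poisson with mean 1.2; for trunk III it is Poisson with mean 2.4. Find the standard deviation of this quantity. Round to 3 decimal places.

3.117

Per component, I: μ=8.88, E[X²]=81.1632; II: μ=1.2, E[X²]=2.64; III: μ=2.4, E[X²]=8.16.
E[X] = 0.2·8.88 + 0.2·1.2 + 0.6·2.4 = 3.456.
E[X²] = 0.2·81.1632 + 0.2·2.64 + 0.6·8.16 = 21.6566.
Var(X) = E[X²] − (E[X])² = 21.6566 − 11.9439 = 9.7127.
SD(X) = √9.7127 = 3.11652.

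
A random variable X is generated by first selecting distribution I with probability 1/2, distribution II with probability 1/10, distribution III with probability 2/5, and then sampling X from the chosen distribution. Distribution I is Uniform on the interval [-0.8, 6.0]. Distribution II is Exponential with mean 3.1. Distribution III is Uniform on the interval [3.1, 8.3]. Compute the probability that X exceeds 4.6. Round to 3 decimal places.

0.410

Conditional on each component, P(X > 4.6): I: 0.205882; II: 0.226758; III: 0.711538.
By total probability, P(X > 4.6) = 0.5·0.205882 + 0.1·0.226758 + 0.4·0.711538 = 0.410232.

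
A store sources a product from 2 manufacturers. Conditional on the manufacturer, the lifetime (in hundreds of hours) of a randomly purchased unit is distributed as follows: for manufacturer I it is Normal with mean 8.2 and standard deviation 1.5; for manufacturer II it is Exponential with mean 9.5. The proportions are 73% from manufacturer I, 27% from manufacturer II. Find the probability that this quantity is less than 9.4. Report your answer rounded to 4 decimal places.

0.7450

Conditional on each manufacturer, P(X < 9.4): I: 0.788145; II: 0.628228.
By total probability, P(X < 9.4) = 0.73·0.788145 + 0.27·0.628228 = 0.744967.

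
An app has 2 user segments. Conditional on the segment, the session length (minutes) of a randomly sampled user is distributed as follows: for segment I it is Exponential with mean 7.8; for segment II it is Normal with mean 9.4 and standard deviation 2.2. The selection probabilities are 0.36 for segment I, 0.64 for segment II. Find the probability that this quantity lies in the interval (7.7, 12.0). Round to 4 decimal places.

Conditional on each segment, P(7.7 < X < 12.0): I: 0.157915; II: 0.661519.
By total probability, P(7.7 < X < 12.0) = 0.36·0.157915 + 0.64·0.661519 = 0.480222.

0.4802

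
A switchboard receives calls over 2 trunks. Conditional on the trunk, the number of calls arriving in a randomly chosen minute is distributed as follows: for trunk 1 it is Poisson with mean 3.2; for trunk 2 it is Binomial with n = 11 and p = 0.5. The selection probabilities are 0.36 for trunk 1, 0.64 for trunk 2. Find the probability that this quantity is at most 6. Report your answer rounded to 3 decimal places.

0.808

Conditional on each trunk, P(X ≤ 6): 1: 0.955381; 2: 0.725586.
By total probability, P(X ≤ 6) = 0.36·0.955381 + 0.64·0.725586 = 0.808312.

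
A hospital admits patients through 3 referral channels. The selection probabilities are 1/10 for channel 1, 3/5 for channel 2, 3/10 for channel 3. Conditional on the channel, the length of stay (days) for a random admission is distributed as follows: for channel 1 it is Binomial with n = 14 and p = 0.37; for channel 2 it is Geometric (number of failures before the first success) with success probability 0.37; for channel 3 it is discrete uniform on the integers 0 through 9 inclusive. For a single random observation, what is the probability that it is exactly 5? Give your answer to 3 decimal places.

0.074

Conditional on each channel, P(X = 5): 1: 0.217039; 2: 0.0367202; 3: 0.1.
By total probability, P(X = 5) = 0.1·0.217039 + 0.6·0.0367202 + 0.3·0.1 = 0.073736.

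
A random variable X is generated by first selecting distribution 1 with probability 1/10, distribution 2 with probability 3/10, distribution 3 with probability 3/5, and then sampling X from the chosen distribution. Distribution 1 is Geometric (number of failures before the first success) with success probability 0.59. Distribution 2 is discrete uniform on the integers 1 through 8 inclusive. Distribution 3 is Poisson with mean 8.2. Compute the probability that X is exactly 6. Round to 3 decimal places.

0.107

Conditional on each component, P(X = 6): 1: 0.00280256; 2: 0.125; 3: 0.115967.
By total probability, P(X = 6) = 0.1·0.00280256 + 0.3·0.125 + 0.6·0.115967 = 0.107361.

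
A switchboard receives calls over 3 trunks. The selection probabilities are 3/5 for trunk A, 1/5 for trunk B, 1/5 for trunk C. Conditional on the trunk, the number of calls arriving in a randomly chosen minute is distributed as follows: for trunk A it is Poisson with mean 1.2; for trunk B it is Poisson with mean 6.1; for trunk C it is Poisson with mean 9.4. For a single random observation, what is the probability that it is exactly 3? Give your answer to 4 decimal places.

Conditional on each trunk, P(X = 3): A: 0.0867439; B: 0.0848481; C: 0.0114515.
By total probability, P(X = 3) = 0.6·0.0867439 + 0.2·0.0848481 + 0.2·0.0114515 = 0.0713063.

0.0713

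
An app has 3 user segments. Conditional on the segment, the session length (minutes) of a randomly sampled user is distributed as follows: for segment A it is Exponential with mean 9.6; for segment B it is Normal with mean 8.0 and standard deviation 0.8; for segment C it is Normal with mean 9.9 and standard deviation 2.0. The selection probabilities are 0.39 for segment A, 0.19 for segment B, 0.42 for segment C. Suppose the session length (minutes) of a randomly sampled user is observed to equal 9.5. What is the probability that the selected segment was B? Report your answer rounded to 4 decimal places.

0.1439

Likelihoods f(9.5 | ·): A: 0.038722; B: 0.0859828; C: 0.195521.
Posterior ∝ prior × likelihood. Numerator for B: 0.19·0.0859828 = 0.0163367.
Normalizing constant: 0.39·0.038722 + 0.19·0.0859828 + 0.42·0.195521 = 0.113557.
P(B | observation) = 0.0163367 / 0.113557 = 0.143863.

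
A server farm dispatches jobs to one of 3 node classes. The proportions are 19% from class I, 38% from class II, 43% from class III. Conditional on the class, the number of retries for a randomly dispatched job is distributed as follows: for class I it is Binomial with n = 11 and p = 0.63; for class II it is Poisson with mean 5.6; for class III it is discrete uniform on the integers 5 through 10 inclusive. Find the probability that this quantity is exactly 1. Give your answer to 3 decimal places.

0.008

Conditional on each class, P(X = 1): I: 0.000333235; II: 0.020708; III: 0.
By total probability, P(X = 1) = 0.19·0.000333235 + 0.38·0.020708 + 0.43·0 = 0.00793237.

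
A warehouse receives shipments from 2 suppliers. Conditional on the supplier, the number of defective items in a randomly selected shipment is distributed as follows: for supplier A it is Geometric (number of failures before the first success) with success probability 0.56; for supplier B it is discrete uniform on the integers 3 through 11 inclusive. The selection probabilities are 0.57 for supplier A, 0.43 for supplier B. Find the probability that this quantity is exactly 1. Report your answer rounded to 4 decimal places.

Conditional on each supplier, P(X = 1): A: 0.2464; B: 0.
By total probability, P(X = 1) = 0.57·0.2464 + 0.43·0 = 0.140448.

0.1404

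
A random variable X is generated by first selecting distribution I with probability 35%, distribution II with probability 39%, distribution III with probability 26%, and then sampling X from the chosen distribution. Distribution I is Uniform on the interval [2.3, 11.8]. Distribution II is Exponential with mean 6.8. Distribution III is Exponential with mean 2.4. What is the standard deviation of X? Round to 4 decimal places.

Per component, I: μ=7.05, E[X²]=57.2233; II: μ=6.8, E[X²]=92.48; III: μ=2.4, E[X²]=11.52.
E[X] = 0.35·7.05 + 0.39·6.8 + 0.26·2.4 = 5.7435.
E[X²] = 0.35·57.2233 + 0.39·92.48 + 0.26·11.52 = 59.0906.
Var(X) = E[X²] − (E[X])² = 59.0906 − 32.9878 = 26.1028.
SD(X) = √26.1028 = 5.10909.

5.1091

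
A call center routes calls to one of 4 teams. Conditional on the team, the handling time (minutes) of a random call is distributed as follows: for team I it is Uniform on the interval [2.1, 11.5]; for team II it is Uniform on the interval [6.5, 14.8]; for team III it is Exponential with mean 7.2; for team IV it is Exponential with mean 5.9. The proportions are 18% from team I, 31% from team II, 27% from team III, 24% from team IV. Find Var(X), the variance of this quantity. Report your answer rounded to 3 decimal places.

Per component, I: μ=6.8, E[X²]=53.6033; II: μ=10.65, E[X²]=119.163; III: μ=7.2, E[X²]=103.68; IV: μ=5.9, E[X²]=69.62.
E[X] = 0.18·6.8 + 0.31·10.65 + 0.27·7.2 + 0.24·5.9 = 7.8855.
E[X²] = 0.18·53.6033 + 0.31·119.163 + 0.27·103.68 + 0.24·69.62 = 91.2916.
Var(X) = E[X²] − (E[X])² = 91.2916 − 62.1811 = 29.1105.

29.111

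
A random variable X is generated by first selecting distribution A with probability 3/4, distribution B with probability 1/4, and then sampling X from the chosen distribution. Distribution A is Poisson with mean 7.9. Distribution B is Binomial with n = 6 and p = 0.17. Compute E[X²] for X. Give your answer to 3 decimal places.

For each component E[X²] = Var + (mean)², giving A: 70.31; B: 1.887.
Overall E[X²] = 0.75·70.31 + 0.25·1.887 = 53.2043.

53.204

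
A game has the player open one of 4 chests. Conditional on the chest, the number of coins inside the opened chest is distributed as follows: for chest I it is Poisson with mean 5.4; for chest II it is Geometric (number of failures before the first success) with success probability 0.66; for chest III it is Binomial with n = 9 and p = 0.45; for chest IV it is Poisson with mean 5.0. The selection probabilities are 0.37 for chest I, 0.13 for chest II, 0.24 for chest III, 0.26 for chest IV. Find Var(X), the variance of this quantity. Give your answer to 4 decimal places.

6.3851

Per component, I: μ=5.4, E[X²]=34.56; II: μ=0.515152, E[X²]=1.04591; III: μ=4.05, E[X²]=18.63; IV: μ=5, E[X²]=30.
E[X] = 0.37·5.4 + 0.13·0.515152 + 0.24·4.05 + 0.26·5 = 4.33697.
E[X²] = 0.37·34.56 + 0.13·1.04591 + 0.24·18.63 + 0.26·30 = 25.1944.
Var(X) = E[X²] − (E[X])² = 25.1944 − 18.8093 = 6.38506.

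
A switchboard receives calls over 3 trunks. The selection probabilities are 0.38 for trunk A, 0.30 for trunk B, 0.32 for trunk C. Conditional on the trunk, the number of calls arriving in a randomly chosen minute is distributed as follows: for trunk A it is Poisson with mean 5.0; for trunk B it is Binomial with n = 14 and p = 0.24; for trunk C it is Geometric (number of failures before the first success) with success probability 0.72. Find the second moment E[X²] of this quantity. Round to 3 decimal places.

For each component E[X²] = Var + (mean)², giving A: 30; B: 13.8432; C: 0.691358.
Overall E[X²] = 0.38·30 + 0.3·13.8432 + 0.32·0.691358 = 15.7742.

15.774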